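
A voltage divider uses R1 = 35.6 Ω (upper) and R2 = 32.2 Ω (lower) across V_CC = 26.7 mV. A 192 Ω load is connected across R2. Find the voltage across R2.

R2 ‖ R_L = (32.2 × 192)/(32.2 + 192) = 27.58 Ω.
Voltage divider with the loaded lower leg: V_out = 26.7 × 27.58/(35.6 + 27.58) = 26.7 × 0.4365 = 11.65 mV.
(Unloaded it would be 12.7 mV; the load pulls it down.)

V_out ≈ 11.7 mV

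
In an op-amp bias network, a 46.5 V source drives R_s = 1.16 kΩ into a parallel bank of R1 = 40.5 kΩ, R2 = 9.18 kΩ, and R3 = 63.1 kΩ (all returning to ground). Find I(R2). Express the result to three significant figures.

Equivalent of the parallel group: R_p = 6.690 kΩ.
V_A = 46.5 × 6.690/7.850 = 39.63 V.
I(R2) = V_A / R2 = 39.63/9.18 = 4.317 mA.

I ≈ 4.32 mA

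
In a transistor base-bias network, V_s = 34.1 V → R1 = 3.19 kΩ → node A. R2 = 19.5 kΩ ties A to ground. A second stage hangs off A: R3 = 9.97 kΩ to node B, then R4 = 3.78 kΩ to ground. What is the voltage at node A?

V_A ≈ 24.4 V

Looking into the second stage from A: R3 + R4 = 13.75 kΩ appears in parallel with R2.
Effective lower resistance at A: R2 ‖ 13.75 = 8.064 kΩ.
So V_A = 34.1 × 0.7165 = 24.43 V.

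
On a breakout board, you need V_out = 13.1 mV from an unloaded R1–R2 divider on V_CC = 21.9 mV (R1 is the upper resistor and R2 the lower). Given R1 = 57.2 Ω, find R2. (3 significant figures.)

R2 ≈ 85.2 Ω

V_out/V_CC = R2/(R1+R2) = 0.5982.
R2 = R1 · 0.5982/(1 − 0.5982) = 85.15 Ω.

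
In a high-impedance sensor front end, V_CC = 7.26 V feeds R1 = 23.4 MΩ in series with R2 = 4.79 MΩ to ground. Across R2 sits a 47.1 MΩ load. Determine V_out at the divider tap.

V_out ≈ 1.14 V

First combine the lower leg with the load: R2 ‖ R_L = 4.348 MΩ.
Then V_out = V_CC · R2'/(R1 + R2') = 7.26 × 4.348/27.75 = 1.138 V.
(Unloaded it would be 1.23 V; the load pulls it down.)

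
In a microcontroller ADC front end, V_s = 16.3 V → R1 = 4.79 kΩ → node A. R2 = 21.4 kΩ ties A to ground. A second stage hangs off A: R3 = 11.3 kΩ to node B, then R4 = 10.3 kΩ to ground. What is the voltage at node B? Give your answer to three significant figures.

V_B ≈ 5.38 V

The second stage (R3 + R4 = 21.60 kΩ) loads node A in parallel with R2.
Effective lower resistance at A: R2 ‖ 21.60 = 10.75 kΩ.
First divider: V_A = V_s · 10.75/(4.79 + 10.75) = 11.28 V.
Then the unloaded second divider: V_B = V_A × R4/(R3+R4) = 11.28 × 0.4769 = 5.377 V.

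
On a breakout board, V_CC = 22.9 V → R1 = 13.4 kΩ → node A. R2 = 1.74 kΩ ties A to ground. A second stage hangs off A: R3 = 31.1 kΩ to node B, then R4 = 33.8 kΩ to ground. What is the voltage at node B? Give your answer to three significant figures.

Node A sees R2 in parallel with the series input of stage 2, R3 + R4 = 64.90 kΩ.
R2 ‖ (R3+R4) = 1.695 kΩ.
V_A = 22.9 × 1.695/(13.4 + 1.695) = 2.571 V.
V_B = V_A × 0.5208 = 1.339 V.

V_B ≈ 1.34 V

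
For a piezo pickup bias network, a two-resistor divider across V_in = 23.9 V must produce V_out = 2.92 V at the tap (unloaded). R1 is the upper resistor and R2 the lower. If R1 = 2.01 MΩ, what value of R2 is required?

R2 ≈ 0.280 MΩ

The divider ratio is R2/(R1+R2) = 2.92/23.9 = 0.1222.
R2 = R1 · 0.1222/(1 − 0.1222) = 0.2798 MΩ.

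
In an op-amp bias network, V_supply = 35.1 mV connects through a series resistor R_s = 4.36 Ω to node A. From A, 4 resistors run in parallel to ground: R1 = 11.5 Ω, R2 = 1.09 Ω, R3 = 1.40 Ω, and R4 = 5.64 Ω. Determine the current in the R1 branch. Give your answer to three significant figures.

I ≈ 0.329 mA

Parallel bank: R_p = 1/(1/11.5 + 1/1.09 + 1/1.40 + 1/5.64) = 0.5274 Ω.
V_A = 35.1 × 0.5274/4.887 = 3.788 mV.
I(R1) = V_A / R1 = 3.788/11.5 = 0.3294 mA.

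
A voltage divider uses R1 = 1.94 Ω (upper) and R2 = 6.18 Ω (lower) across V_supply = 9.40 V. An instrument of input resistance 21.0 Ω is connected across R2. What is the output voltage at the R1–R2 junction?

V_out ≈ 6.68 V

R2 ‖ R_L = (6.18 × 21.0)/(6.18 + 21.0) = 4.775 Ω.
Then V_out = V_supply · R2'/(R1 + R2') = 9.40 × 4.775/6.715 = 6.684 V.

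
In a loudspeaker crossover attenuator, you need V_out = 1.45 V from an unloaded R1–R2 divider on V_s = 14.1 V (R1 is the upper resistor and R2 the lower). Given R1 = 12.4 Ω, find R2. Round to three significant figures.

The divider ratio is R2/(R1+R2) = 1.45/14.1 = 0.1028.
So R2 = R1 · V_out/(V_s − V_out) = 12.4 × 1.45/(14.1 − 1.45) = 12.4 × 0.1146 = 1.421 Ω.

R2 ≈ 1.42 Ω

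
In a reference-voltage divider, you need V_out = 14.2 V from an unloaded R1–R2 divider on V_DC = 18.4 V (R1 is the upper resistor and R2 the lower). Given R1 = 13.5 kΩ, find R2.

R2 ≈ 45.6 kΩ

Required fraction k = V_out/V_DC = 0.7717.
R2 = R1 · 0.7717/(1 − 0.7717) = 45.64 kΩ.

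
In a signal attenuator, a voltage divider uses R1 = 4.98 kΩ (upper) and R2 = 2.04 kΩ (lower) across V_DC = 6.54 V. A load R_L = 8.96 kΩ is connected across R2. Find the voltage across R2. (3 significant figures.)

V_out ≈ 1.64 V

The load sits in parallel with R2, giving an effective lower resistance R2' = R2·R_L/(R2+R_L) = 1.662 kΩ.
Voltage divider with the loaded lower leg: V_out = 6.54 × 1.662/(4.98 + 1.662) = 6.54 × 0.2502 = 1.636 V.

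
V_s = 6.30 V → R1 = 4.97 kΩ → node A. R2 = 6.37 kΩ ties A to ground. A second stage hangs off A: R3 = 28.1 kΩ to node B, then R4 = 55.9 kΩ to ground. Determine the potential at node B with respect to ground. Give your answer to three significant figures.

Node A sees R2 in parallel with the series input of stage 2, R3 + R4 = 84.00 kΩ.
Effective lower resistance at A: R2 ‖ 84.00 = 5.921 kΩ.
First divider: V_A = V_s · 5.921/(4.97 + 5.921) = 3.425 V.
V_B = V_A × 0.6655 = 2.279 V.

V_B ≈ 2.28 V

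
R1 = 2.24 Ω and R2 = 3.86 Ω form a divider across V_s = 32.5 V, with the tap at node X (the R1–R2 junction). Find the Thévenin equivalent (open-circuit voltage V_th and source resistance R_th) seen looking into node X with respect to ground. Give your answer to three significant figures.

With X open, the divider is unloaded: V_th = 32.5 × 3.86/6.100 = 20.57 V.
Looking into X with the source shorted: R_th = R1·R2/(R1+R2) = 2.240 × 3.86/6.100 = 1.417 Ω.

V_th ≈ 20.6 V, R_th ≈ 1.42 Ω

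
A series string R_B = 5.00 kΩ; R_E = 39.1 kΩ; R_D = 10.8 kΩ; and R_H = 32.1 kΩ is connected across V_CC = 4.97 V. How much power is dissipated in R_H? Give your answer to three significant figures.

P ≈ 0.105 mW

ΣR = 87.00 kΩ → I = 4.97/87.00 = 0.05713 mA.
P(R_H) = I²·R_H = (0.05713)² × 32.1 = 0.1048 mW.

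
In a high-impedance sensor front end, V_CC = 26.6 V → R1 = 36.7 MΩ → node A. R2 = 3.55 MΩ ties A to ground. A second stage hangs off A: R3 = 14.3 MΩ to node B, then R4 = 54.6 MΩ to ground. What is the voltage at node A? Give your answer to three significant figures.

Node A sees R2 in parallel with the series input of stage 2, R3 + R4 = 68.90 MΩ.
R2 ‖ (R3+R4) = 3.376 MΩ.
V_A = 26.6 × 3.376/(36.7 + 3.376) = 2.241 V.

V_A ≈ 2.24 V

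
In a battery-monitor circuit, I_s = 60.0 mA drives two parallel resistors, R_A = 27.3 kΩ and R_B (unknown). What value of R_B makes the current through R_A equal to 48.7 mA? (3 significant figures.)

R_B ≈ 118 kΩ

The fraction through R_A equals R_B/(R_A+R_B).
With f = 0.8117, R_B = R_A · f/(1−f) = 27.3 × 4.310 = 117.7 kΩ.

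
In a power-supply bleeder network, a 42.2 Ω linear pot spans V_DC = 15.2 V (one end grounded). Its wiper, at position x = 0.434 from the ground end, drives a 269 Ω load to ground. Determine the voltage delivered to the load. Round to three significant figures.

The pot divides into 23.89 Ω above the wiper and 18.31 Ω below.
Lower segment in parallel with the load: 18.31 ‖ 269 = 17.15 Ω.
V_out = 15.2 × 17.15/(23.89 + 17.15) = 6.352 V.

V_out ≈ 6.35 V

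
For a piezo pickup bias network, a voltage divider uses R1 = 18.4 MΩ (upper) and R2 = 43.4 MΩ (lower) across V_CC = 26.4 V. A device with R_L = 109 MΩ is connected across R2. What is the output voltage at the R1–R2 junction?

The load sits in parallel with R2, giving an effective lower resistance R2' = R2·R_L/(R2+R_L) = 31.04 MΩ.
Now apply the divider: V_out = 26.4 × 0.6278 = 16.57 V.

V_out ≈ 16.6 V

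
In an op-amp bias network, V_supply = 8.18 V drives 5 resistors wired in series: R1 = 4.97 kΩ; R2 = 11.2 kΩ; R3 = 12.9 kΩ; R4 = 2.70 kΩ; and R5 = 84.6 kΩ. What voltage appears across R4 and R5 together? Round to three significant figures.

V ≈ 6.14 V

Total series resistance ΣR = 4.97 + 11.2 + 12.9 + 2.70 + 84.6 = 116.4 kΩ.
R_{R4..R5} = 2.70 + 84.6 = 87.30 kΩ.
By the voltage-divider rule, V = 8.18 × 87.30/116.4 = 6.137 V.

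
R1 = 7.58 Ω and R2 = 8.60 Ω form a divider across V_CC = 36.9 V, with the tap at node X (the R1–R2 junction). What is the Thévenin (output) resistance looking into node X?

Looking into X with the source shorted: R_th = R1·R2/(R1+R2) = 7.580 × 8.60/16.18 = 4.029 Ω.

R_th ≈ 4.03 Ω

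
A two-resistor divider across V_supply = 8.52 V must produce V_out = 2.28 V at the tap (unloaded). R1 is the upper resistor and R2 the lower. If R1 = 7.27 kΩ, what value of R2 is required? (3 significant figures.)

R2 ≈ 2.66 kΩ

Required fraction k = V_out/V_supply = 0.2676.
So R2 = R1 · V_out/(V_supply − V_out) = 7.27 × 2.28/(8.52 − 2.28) = 7.27 × 0.3654 = 2.656 kΩ.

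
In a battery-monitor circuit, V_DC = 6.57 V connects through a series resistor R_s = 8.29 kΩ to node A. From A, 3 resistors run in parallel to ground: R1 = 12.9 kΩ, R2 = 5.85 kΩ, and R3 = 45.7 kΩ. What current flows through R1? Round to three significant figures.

Equivalent of the parallel group: R_p = 3.699 kΩ.
V_A by voltage divider: V_A = 6.57 × 3.699/(8.29 + 3.699) = 2.027 V.
I(R1) = V_A / R1 = 2.027/12.9 = 0.1571 mA.

I ≈ 0.157 mA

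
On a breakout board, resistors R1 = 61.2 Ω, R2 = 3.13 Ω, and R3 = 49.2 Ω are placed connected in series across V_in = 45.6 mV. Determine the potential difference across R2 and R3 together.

Total series resistance ΣR = 61.2 + 3.13 + 49.2 = 113.5 Ω.
R_{R2..R3} = 3.13 + 49.2 = 52.33 Ω.
V = V_in · R/ΣR = 45.6 × 0.4609 = 21.02 mV.

V ≈ 21.0 mV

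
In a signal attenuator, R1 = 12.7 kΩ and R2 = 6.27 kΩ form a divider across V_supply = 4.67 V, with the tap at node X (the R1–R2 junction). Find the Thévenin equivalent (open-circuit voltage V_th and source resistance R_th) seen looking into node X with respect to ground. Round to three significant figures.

Open-circuit (no load on X): V_th = V_supply · R2/(R1 + R2) = 4.67 × 6.27/(12.70 + 6.27) = 1.544 V.
With V_supply suppressed (replaced by a short), R_th = R1 ‖ R2 = (12.70 × 6.27)/(12.70 + 6.27) = 4.198 kΩ.

V_th ≈ 1.54 V, R_th ≈ 4.20 kΩ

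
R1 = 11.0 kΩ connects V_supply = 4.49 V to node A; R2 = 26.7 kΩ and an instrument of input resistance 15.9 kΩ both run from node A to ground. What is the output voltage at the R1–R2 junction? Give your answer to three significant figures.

First combine the lower leg with the load: R2 ‖ R_L = 9.965 kΩ.
Now apply the divider: V_out = 4.49 × 0.4753 = 2.134 V.

V_out ≈ 2.13 V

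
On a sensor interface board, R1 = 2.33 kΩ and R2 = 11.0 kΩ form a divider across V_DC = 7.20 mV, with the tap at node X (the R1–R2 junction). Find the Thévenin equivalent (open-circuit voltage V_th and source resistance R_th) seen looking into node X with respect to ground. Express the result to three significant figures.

V_th ≈ 5.94 mV, R_th ≈ 1.92 kΩ

With X open, the divider is unloaded: V_th = 7.20 × 11.0/13.33 = 5.941 mV.
Looking into X with the source shorted: R_th = R1·R2/(R1+R2) = 2.330 × 11.0/13.33 = 1.923 kΩ.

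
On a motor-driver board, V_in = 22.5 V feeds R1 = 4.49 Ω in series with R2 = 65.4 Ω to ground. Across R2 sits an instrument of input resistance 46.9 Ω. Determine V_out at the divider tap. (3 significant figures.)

R2 ‖ R_L = (65.4 × 46.9)/(65.4 + 46.9) = 27.31 Ω.
Then V_out = V_in · R2'/(R1 + R2') = 22.5 × 27.31/31.80 = 19.32 V.

V_out ≈ 19.3 V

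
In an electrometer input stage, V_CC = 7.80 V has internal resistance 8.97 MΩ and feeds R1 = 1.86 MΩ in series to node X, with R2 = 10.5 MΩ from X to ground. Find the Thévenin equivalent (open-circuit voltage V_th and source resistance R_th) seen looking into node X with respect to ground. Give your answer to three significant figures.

V_th ≈ 3.84 V, R_th ≈ 5.33 MΩ

R1' = 8.97 + 1.86 = 10.83 MΩ (source resistance + R1).
With X open, the divider is unloaded: V_th = 7.80 × 10.5/21.33 = 3.840 V.
With V_CC suppressed (replaced by a short), R_th = R1' ‖ R2 = (10.83 × 10.5)/(10.83 + 10.5) = 5.331 MΩ.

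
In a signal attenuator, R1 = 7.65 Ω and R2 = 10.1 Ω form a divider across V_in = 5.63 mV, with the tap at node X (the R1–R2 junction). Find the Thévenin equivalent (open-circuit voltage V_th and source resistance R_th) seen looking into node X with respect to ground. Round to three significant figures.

V_th ≈ 3.20 mV, R_th ≈ 4.35 Ω

V_th is the unloaded tap voltage: V_in · R2/(R1+R2) = 5.63 × 0.5690 = 3.204 mV.
Zeroing V_in shorts the top of R1 to ground, so R_th = R1 ‖ R2 = 4.353 Ω.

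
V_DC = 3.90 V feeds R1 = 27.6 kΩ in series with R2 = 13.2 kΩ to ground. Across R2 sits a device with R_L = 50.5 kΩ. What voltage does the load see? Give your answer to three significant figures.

R2 ‖ R_L = (13.2 × 50.5)/(13.2 + 50.5) = 10.46 kΩ.
Now apply the divider: V_out = 3.90 × 0.2749 = 1.072 V.

V_out ≈ 1.07 V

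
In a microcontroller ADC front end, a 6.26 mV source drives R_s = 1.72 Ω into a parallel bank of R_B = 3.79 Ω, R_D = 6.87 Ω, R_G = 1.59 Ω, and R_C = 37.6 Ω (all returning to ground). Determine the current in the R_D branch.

I ≈ 0.322 mA

Parallel bank: R_p = 1/(1/3.79 + 1/6.87 + 1/1.59 + 1/37.6) = 0.9390 Ω.
Node voltage V_A = V_DC · R_p/(R_s + R_p) = 6.26 × 0.3531 = 2.211 mV.
Branch current I = V_A/R_D = 2.211/6.87 = 0.3218 mA.
(Equivalently: I_total = 2.354 mA, then current-divider fraction G_k/ΣG = 0.1367.)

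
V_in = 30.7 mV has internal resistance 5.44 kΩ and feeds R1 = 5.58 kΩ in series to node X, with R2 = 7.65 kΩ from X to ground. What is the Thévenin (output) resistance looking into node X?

R1' = 5.44 + 5.58 = 11.02 kΩ (source resistance + R1).
Looking into X with the source shorted: R_th = R1'·R2/(R1'+R2) = 11.02 × 7.65/18.67 = 4.515 kΩ.

R_th ≈ 4.52 kΩ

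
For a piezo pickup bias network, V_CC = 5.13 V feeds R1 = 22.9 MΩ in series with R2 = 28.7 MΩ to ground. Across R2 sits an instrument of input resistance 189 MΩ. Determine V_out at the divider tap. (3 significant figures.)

V_out ≈ 2.67 V

The load sits in parallel with R2, giving an effective lower resistance R2' = R2·R_L/(R2+R_L) = 24.92 MΩ.
Then V_out = V_CC · R2'/(R1 + R2') = 5.13 × 24.92/47.82 = 2.673 V.
(Unloaded it would be 2.85 V; the load pulls it down.)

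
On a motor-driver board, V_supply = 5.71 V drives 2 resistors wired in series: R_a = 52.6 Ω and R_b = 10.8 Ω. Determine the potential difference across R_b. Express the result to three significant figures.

Series total: ΣR = 52.6 + 10.8 = 63.40 Ω.
By the voltage-divider rule, V = 5.71 × 10.80/63.40 = 0.9727 V.

V ≈ 0.973 V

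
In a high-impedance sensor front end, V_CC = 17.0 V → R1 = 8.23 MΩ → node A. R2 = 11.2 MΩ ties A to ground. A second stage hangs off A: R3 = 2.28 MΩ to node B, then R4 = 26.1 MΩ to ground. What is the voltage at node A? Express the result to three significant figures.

V_A ≈ 8.40 V

Node A sees R2 in parallel with the series input of stage 2, R3 + R4 = 28.38 MΩ.
R2 ‖ (R3+R4) = 8.031 MΩ.
V_A = 17.0 × 8.031/(8.23 + 8.031) = 8.396 V.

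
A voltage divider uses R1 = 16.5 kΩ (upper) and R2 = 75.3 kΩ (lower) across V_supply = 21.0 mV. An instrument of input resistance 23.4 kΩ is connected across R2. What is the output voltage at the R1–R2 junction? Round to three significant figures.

V_out ≈ 10.9 mV

The load sits in parallel with R2, giving an effective lower resistance R2' = R2·R_L/(R2+R_L) = 17.85 kΩ.
Now apply the divider: V_out = 21.0 × 0.5197 = 10.91 mV.
(Unloaded it would be 17.2 mV; the load pulls it down.)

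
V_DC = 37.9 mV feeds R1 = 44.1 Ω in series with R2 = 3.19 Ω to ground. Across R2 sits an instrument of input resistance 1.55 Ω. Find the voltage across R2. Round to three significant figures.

R2 ‖ R_L = (3.19 × 1.55)/(3.19 + 1.55) = 1.043 Ω.
Now apply the divider: V_out = 37.9 × 0.02311 = 0.8758 mV.
(Unloaded it would be 2.56 mV; the load pulls it down.)

V_out ≈ 0.876 mV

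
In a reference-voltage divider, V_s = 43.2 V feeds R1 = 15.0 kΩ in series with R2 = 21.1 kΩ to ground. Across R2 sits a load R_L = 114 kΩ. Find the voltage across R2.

V_out ≈ 23.4 V

R2 ‖ R_L = (21.1 × 114)/(21.1 + 114) = 17.80 kΩ.
Then V_out = V_s · R2'/(R1 + R2') = 43.2 × 17.80/32.80 = 23.45 V.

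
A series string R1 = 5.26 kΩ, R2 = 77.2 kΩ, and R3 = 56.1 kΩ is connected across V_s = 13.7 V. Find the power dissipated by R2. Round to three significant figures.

P ≈ 0.755 mW

Series current I = V_s/ΣR = 13.7/138.6 = 0.09887 mA.
V(R2) = I·R = 7.633 V; P = V·I = 7.633 × 0.09887 = 0.7547 mW.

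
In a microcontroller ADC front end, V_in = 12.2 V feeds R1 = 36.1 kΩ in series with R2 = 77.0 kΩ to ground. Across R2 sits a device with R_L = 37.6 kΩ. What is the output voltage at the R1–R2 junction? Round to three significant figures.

V_out ≈ 5.02 V

The load sits in parallel with R2, giving an effective lower resistance R2' = R2·R_L/(R2+R_L) = 25.26 kΩ.
Voltage divider with the loaded lower leg: V_out = 12.2 × 25.26/(36.1 + 25.26) = 12.2 × 0.4117 = 5.023 V.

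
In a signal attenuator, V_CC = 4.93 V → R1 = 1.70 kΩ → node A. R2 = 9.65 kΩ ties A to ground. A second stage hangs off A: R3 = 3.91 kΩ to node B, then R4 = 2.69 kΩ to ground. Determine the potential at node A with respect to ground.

V_A ≈ 3.44 V

The second stage (R3 + R4 = 6.600 kΩ) loads node A in parallel with R2.
Effective lower resistance at A: R2 ‖ 6.600 = 3.919 kΩ.
V_A = 4.93 × 3.919/(1.70 + 3.919) = 3.439 V.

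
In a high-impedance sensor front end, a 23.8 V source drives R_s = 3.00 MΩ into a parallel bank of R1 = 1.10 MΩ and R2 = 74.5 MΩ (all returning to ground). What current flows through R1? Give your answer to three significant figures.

Combine the parallel branches: R_p = (1/1.10 + 1/74.5)⁻¹ = 1.084 MΩ.
V_A by voltage divider: V_A = 23.8 × 1.084/(3.00 + 1.084) = 6.317 V.
I(R1) = V_A / R1 = 6.317/1.10 = 5.743 µA.

I ≈ 5.74 µA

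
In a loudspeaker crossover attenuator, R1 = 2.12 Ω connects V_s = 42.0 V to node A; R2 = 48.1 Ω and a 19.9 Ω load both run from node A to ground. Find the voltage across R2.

V_out ≈ 36.5 V

The load sits in parallel with R2, giving an effective lower resistance R2' = R2·R_L/(R2+R_L) = 14.08 Ω.
Voltage divider with the loaded lower leg: V_out = 42.0 × 14.08/(2.12 + 14.08) = 42.0 × 0.8691 = 36.50 V.
(Unloaded it would be 40.2 V; the load pulls it down.)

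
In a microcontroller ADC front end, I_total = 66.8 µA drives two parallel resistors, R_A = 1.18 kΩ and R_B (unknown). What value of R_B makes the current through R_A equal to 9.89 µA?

In a two-way split, I_A/I_total = R_B/(R_A + R_B).
With f = 0.1481, R_B = R_A · f/(1−f) = 1.18 × 0.1738 = 0.2051 kΩ.

R_B ≈ 0.205 kΩ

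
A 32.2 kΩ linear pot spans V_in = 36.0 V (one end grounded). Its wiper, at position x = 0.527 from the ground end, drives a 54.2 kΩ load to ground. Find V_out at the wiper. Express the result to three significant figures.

Split the track: R_lower = x·R_p = 16.97 kΩ, R_upper = (1−x)·R_p = 15.23 kΩ.
(x·R_p) ‖ R_L = 12.92 kΩ.
Loaded-divider output: V_out = 36.0 × 0.4590 = 16.52 V.
(Unloaded: V_out = x·V_in = 19.0 V.)

V_out ≈ 16.5 V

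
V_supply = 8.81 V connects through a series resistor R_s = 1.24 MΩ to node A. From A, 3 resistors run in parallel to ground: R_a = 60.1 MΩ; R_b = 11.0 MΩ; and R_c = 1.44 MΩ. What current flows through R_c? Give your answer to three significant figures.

I ≈ 3.07 µA

Equivalent of the parallel group: R_p = 1.247 MΩ.
Node voltage V_A = V_supply · R_p/(R_s + R_p) = 8.81 × 0.5014 = 4.417 V.
I(R_c) = V_A / R_c = 4.417/1.44 = 3.068 µA.
(Equivalently: I_total = 3.543 µA, then current-divider fraction G_k/ΣG = 0.8659.)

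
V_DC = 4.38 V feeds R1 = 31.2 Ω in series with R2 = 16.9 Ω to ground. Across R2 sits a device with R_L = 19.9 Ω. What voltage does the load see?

The load sits in parallel with R2, giving an effective lower resistance R2' = R2·R_L/(R2+R_L) = 9.139 Ω.
Then V_out = V_DC · R2'/(R1 + R2') = 4.38 × 9.139/40.34 = 0.9923 V.
(Unloaded it would be 1.54 V; the load pulls it down.)

V_out ≈ 0.992 V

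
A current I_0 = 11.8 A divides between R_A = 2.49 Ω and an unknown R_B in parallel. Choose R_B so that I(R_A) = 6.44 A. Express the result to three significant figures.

Two-branch current divider: I_A = I_0 · R_B/(R_A + R_B).
With f = 0.5458, R_B = R_A · f/(1−f) = 2.49 × 1.201 = 2.992 Ω.

R_B ≈ 2.99 Ω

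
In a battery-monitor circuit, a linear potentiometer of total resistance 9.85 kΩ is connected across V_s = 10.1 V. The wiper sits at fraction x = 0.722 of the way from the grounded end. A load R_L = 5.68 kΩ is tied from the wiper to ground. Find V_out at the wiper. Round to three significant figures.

Split the track: R_lower = x·R_p = 7.112 kΩ, R_upper = (1−x)·R_p = 2.738 kΩ.
Lower segment in parallel with the load: 7.112 ‖ 5.68 = 3.158 kΩ.
Loaded-divider output: V_out = 10.1 × 0.5356 = 5.409 V.
(Unloaded: V_out = x·V_s = 7.29 V.)

V_out ≈ 5.41 V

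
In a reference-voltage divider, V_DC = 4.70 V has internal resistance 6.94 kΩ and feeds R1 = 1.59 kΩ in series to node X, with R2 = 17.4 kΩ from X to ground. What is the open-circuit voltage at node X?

R1' = 6.94 + 1.59 = 8.530 kΩ (source resistance + R1).
Open-circuit (no load on X): V_th = V_DC · R2/(R1' + R2) = 4.70 × 17.4/(8.530 + 17.4) = 3.154 V.

V_th ≈ 3.15 V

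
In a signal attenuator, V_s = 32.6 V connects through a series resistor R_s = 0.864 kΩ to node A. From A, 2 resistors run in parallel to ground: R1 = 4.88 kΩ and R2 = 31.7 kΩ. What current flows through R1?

I ≈ 5.55 mA

Combine the parallel branches: R_p = (1/4.88 + 1/31.7)⁻¹ = 4.229 kΩ.
V_A = 32.6 × 4.229/5.093 = 27.07 V.
I(R1) = V_A / R1 = 27.07/4.88 = 5.547 mA.
(Check via current divider: I_total = 6.401 mA; share G_k/ΣG = 0.8666 → same result.)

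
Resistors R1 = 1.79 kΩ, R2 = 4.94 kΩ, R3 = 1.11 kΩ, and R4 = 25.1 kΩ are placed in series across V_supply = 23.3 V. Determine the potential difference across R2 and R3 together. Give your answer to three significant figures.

Total series resistance ΣR = 1.79 + 4.94 + 1.11 + 25.1 = 32.94 kΩ.
R_{R2..R3} = 4.94 + 1.11 = 6.050 kΩ.
By the voltage-divider rule, V = 23.3 × 6.050/32.94 = 4.279 V.

V ≈ 4.28 V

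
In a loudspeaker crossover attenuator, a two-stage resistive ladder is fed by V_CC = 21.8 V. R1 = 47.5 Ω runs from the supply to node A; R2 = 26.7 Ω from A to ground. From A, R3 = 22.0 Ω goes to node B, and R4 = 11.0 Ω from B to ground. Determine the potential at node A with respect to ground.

V_A ≈ 5.17 V

Looking into the second stage from A: R3 + R4 = 33.00 Ω appears in parallel with R2.
Effective lower resistance at A: R2 ‖ 33.00 = 14.76 Ω.
V_A = 21.8 × 14.76/(47.5 + 14.76) = 5.168 V.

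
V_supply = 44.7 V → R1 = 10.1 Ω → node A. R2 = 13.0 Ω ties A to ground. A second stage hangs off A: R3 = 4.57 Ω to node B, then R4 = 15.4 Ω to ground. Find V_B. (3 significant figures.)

V_B ≈ 15.1 V

Node A sees R2 in parallel with the series input of stage 2, R3 + R4 = 19.97 Ω.
Effective lower resistance at A: R2 ‖ 19.97 = 7.874 Ω.
V_A = 44.7 × 7.874/(10.1 + 7.874) = 19.58 V.
Then the unloaded second divider: V_B = V_A × R4/(R3+R4) = 19.58 × 0.7712 = 15.10 V.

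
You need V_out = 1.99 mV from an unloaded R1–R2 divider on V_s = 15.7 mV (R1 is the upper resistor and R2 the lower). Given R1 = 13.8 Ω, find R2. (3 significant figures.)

The divider ratio is R2/(R1+R2) = 1.99/15.7 = 0.1268.
Rearranging, R2 = R1·k/(1−k) = 13.8 × 0.1451 = 2.003 Ω.

R2 ≈ 2.00 Ω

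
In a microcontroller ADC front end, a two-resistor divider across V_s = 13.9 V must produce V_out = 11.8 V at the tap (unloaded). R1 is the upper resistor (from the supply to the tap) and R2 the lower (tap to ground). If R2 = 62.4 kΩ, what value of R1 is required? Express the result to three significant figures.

R1 ≈ 11.1 kΩ

V_out/V_s = R2/(R1+R2) = 0.8489.
Rearranging, R1 = R2·(1−k)/k = 62.4 × 0.1780 = 11.11 kΩ.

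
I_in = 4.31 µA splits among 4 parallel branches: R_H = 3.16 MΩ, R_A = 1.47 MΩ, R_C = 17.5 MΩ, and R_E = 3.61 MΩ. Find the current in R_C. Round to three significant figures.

ΣG = 1/3.16 + 1/1.47 + 1/17.5 + 1/3.61 = 1.331.
Current divider: I(R_C) = I_in · G_k/ΣG = 4.31 × (0.05714/1.331) = 4.31 × 0.04294 = 0.1851 µA.

I ≈ 0.185 µA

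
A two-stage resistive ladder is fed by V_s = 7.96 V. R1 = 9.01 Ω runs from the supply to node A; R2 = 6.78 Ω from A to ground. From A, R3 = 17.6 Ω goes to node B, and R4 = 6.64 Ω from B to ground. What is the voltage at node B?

V_B ≈ 0.807 V

Node A sees R2 in parallel with the series input of stage 2, R3 + R4 = 24.24 Ω.
R2 ‖ (R3+R4) = 5.298 Ω.
V_A = 7.96 × 5.298/(9.01 + 5.298) = 2.947 V.
Then the unloaded second divider: V_B = V_A × R4/(R3+R4) = 2.947 × 0.2739 = 0.8074 V.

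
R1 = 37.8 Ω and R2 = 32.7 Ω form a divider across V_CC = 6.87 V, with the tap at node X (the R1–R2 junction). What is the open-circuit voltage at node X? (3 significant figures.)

Open-circuit (no load on X): V_th = V_CC · R2/(R1 + R2) = 6.87 × 32.7/(37.80 + 32.7) = 3.187 V.

V_th ≈ 3.19 V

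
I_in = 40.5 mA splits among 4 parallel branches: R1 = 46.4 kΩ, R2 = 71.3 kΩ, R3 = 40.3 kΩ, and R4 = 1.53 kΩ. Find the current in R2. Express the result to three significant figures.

Total conductance ΣG = 1/46.4 + 1/71.3 + 1/40.3 + 1/1.53 = 0.7140 (units of 1/kΩ).
By the current-divider rule, I = I_in · G_k/ΣG = 40.5 × 0.01964 = 0.7956 mA.

I ≈ 0.796 mA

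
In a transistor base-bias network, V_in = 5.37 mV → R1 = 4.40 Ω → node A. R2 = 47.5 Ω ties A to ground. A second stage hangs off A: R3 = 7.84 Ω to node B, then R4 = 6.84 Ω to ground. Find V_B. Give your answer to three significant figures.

V_B ≈ 1.80 mV

Looking into the second stage from A: R3 + R4 = 14.68 Ω appears in parallel with R2.
R2 ‖ (R3+R4) = 11.21 Ω.
So V_A = 5.37 × 0.7182 = 3.857 mV.
Then the unloaded second divider: V_B = V_A × R4/(R3+R4) = 3.857 × 0.4659 = 1.797 mV.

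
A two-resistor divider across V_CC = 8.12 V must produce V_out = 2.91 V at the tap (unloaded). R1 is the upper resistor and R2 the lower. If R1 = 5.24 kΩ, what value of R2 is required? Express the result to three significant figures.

R2 ≈ 2.93 kΩ

The divider ratio is R2/(R1+R2) = 2.91/8.12 = 0.3584.
R2 = R1 · 0.3584/(1 − 0.3584) = 2.927 kΩ.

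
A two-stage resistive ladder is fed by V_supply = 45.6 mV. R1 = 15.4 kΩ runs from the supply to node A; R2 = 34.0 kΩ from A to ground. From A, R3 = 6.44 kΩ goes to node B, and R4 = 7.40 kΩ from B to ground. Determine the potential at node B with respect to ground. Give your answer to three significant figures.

Node A sees R2 in parallel with the series input of stage 2, R3 + R4 = 13.84 kΩ.
R2 ‖ (R3+R4) = 9.836 kΩ.
So V_A = 45.6 × 0.3898 = 17.77 mV.
V_B = V_A × 0.5347 = 9.503 mV.

V_B ≈ 9.50 mV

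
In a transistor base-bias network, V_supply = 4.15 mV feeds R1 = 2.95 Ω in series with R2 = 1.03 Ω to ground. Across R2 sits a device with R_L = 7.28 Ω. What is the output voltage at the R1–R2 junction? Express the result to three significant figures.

First combine the lower leg with the load: R2 ‖ R_L = 0.9023 Ω.
Voltage divider with the loaded lower leg: V_out = 4.15 × 0.9023/(2.95 + 0.9023) = 4.15 × 0.2342 = 0.9721 mV.
(Unloaded it would be 1.07 mV; the load pulls it down.)

V_out ≈ 0.972 mV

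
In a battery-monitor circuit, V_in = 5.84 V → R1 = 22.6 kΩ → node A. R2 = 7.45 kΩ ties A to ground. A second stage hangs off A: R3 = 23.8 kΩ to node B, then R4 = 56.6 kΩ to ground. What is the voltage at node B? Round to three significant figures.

V_B ≈ 0.953 V

The second stage (R3 + R4 = 80.40 kΩ) loads node A in parallel with R2.
R2 ‖ (R3+R4) = 6.818 kΩ.
So V_A = 5.84 × 0.2318 = 1.354 V.
V_B = V_A × 0.7040 = 0.9529 V.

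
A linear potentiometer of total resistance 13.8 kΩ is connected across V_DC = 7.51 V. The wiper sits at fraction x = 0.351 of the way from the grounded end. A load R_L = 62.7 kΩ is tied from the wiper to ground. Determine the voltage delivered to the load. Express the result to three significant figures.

V_out ≈ 2.51 V

Lower segment x·R_p = 4.844 kΩ; upper segment (1−x)·R_p = 8.956 kΩ.
R_L loads the lower segment: effective lower R = 4.496 kΩ.
Loaded-divider output: V_out = 7.51 × 0.3342 = 2.510 V.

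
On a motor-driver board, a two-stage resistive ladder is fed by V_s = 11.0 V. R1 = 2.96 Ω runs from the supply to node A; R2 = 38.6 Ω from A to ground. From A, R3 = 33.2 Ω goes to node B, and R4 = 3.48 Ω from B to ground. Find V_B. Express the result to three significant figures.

V_B ≈ 0.902 V

The second stage (R3 + R4 = 36.68 Ω) loads node A in parallel with R2.
Effective lower resistance at A: R2 ‖ 36.68 = 18.81 Ω.
V_A = 11.0 × 18.81/(2.96 + 18.81) = 9.504 V.
Stage 2 is unloaded, so V_B = V_A · R4/(R3+R4) = 9.504 × 3.48/36.68 = 0.9017 V.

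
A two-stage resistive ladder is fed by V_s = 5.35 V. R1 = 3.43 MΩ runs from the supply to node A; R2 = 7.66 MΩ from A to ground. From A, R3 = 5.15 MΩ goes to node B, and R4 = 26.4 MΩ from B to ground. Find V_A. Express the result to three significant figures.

V_A ≈ 3.44 V

Looking into the second stage from A: R3 + R4 = 31.55 MΩ appears in parallel with R2.
Effective lower resistance at A: R2 ‖ 31.55 = 6.164 MΩ.
V_A = 5.35 × 6.164/(3.43 + 6.164) = 3.437 V.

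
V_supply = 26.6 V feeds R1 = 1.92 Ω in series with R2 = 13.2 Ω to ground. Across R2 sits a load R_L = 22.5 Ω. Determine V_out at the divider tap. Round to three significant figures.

The load sits in parallel with R2, giving an effective lower resistance R2' = R2·R_L/(R2+R_L) = 8.319 Ω.
Now apply the divider: V_out = 26.6 × 0.8125 = 21.61 V.
(Unloaded it would be 23.2 V; the load pulls it down.)

V_out ≈ 21.6 V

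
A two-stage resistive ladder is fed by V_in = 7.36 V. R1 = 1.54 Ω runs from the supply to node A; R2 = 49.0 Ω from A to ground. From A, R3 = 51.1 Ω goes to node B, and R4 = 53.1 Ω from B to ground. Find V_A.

V_A ≈ 7.03 V

Node A sees R2 in parallel with the series input of stage 2, R3 + R4 = 104.2 Ω.
R2 ‖ (R3+R4) = 33.33 Ω.
V_A = 7.36 × 33.33/(1.54 + 33.33) = 7.035 V.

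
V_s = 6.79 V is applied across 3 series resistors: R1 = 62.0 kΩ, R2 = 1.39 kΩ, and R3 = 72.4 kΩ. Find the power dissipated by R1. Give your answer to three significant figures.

P ≈ 0.155 mW

ΣR = 135.8 kΩ → I = 6.79/135.8 = 0.05000 mA.
P(R1) = I²·R1 = (0.05000)² × 62.0 = 0.1550 mW.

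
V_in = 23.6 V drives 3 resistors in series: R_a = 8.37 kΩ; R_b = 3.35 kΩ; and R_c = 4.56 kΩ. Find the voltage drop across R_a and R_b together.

ΣR = 8.37 + 3.35 + 4.56 = 16.28 kΩ.
R_{R_a..R_b} = 8.37 + 3.35 = 11.72 kΩ.
Voltage divider: V = V_in · (11.72 / 16.28) = 23.6 × 0.7199 = 16.99 V.

V ≈ 17.0 V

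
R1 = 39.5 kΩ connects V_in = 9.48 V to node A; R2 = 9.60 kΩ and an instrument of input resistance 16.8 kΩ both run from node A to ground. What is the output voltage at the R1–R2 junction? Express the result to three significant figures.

V_out ≈ 1.27 V

R2 ‖ R_L = (9.60 × 16.8)/(9.60 + 16.8) = 6.109 kΩ.
Then V_out = V_in · R2'/(R1 + R2') = 9.48 × 6.109/45.61 = 1.270 V.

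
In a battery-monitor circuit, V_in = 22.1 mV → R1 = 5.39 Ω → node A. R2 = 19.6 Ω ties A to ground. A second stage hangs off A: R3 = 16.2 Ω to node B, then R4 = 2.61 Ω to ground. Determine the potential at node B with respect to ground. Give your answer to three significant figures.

V_B ≈ 1.96 mV

Looking into the second stage from A: R3 + R4 = 18.81 Ω appears in parallel with R2.
Effective lower resistance at A: R2 ‖ 18.81 = 9.598 Ω.
First divider: V_A = V_in · 9.598/(5.39 + 9.598) = 14.15 mV.
V_B = V_A × 0.1388 = 1.964 mV.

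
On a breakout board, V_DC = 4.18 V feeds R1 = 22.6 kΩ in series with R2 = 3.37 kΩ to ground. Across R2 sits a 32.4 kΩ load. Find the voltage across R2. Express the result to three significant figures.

The load sits in parallel with R2, giving an effective lower resistance R2' = R2·R_L/(R2+R_L) = 3.053 kΩ.
Then V_out = V_DC · R2'/(R1 + R2') = 4.18 × 3.053/25.65 = 0.4974 V.
(Unloaded it would be 0.542 V; the load pulls it down.)

V_out ≈ 0.497 V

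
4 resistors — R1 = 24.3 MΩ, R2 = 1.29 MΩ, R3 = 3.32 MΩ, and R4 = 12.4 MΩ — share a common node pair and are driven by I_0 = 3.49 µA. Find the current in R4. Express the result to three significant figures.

I ≈ 0.235 µA

Conductances: ΣG = 1/24.3 + 1/1.29 + 1/3.32 + 1/12.4 = 1.198 (1/MΩ).
R4 takes the fraction G_k/ΣG = 0.08065/1.198 = 0.06731, so I = 3.49 × 0.06731 = 0.2349 µA.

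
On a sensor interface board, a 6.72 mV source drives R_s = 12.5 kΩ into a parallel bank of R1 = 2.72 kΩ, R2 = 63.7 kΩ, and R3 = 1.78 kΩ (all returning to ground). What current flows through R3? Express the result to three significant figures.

I ≈ 0.295 µA

Equivalent of the parallel group: R_p = 1.058 kΩ.
Node voltage V_A = V_DC · R_p/(R_s + R_p) = 6.72 × 0.07804 = 0.5244 mV.
I(R3) = V_A / R3 = 0.5244/1.78 = 0.2946 µA.
(Equivalently: I_total = 0.4956 µA, then current-divider fraction G_k/ΣG = 0.5944.)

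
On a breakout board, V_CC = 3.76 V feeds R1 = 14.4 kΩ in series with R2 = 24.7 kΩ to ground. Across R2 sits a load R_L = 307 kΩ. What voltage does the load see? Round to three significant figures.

First combine the lower leg with the load: R2 ‖ R_L = 22.86 kΩ.
Then V_out = V_CC · R2'/(R1 + R2') = 3.76 × 22.86/37.26 = 2.307 V.

V_out ≈ 2.31 V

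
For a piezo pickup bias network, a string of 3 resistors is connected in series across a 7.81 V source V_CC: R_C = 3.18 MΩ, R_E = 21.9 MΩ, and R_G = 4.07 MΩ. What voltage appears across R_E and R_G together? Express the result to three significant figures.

V ≈ 6.96 V

Total series resistance ΣR = 3.18 + 21.9 + 4.07 = 29.15 MΩ.
R_{R_E..R_G} = 21.9 + 4.07 = 25.97 MΩ.
By the voltage-divider rule, V = 7.81 × 25.97/29.15 = 6.958 V.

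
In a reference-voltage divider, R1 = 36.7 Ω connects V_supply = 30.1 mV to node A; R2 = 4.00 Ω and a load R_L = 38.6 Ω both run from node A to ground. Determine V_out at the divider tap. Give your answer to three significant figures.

V_out ≈ 2.71 mV

R2 ‖ R_L = (4.00 × 38.6)/(4.00 + 38.6) = 3.624 Ω.
Then V_out = V_supply · R2'/(R1 + R2') = 30.1 × 3.624/40.32 = 2.705 mV.
(Unloaded it would be 2.96 mV; the load pulls it down.)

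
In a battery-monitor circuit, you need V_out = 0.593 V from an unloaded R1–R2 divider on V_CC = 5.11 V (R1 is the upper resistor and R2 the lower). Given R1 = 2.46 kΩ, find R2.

R2 ≈ 0.323 kΩ

Required fraction k = V_out/V_CC = 0.1160.
Rearranging, R2 = R1·k/(1−k) = 2.46 × 0.1313 = 0.3230 kΩ.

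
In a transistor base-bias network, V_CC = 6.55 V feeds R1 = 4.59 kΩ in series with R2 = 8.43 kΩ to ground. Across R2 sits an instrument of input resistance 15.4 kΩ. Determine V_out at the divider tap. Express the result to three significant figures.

First combine the lower leg with the load: R2 ‖ R_L = 5.448 kΩ.
Now apply the divider: V_out = 6.55 × 0.5427 = 3.555 V.
(Unloaded it would be 4.24 V; the load pulls it down.)

V_out ≈ 3.55 V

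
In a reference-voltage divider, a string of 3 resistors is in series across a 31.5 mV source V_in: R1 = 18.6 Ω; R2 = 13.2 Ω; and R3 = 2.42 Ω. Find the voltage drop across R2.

ΣR = 18.6 + 13.2 + 2.42 = 34.22 Ω.
V = V_in · R/ΣR = 31.5 × 0.3857 = 12.15 mV.

V ≈ 12.2 mV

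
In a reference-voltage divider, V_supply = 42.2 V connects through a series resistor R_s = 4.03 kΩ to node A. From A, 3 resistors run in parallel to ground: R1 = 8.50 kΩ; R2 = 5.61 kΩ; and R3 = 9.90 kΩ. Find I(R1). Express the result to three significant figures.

Equivalent of the parallel group: R_p = 2.519 kΩ.
V_A by voltage divider: V_A = 42.2 × 2.519/(4.03 + 2.519) = 16.23 V.
I(R1) = V_A / R1 = 16.23/8.50 = 1.910 mA.
(Check via current divider: I_total = 6.443 mA; share G_k/ΣG = 0.2964 → same result.)

I ≈ 1.91 mA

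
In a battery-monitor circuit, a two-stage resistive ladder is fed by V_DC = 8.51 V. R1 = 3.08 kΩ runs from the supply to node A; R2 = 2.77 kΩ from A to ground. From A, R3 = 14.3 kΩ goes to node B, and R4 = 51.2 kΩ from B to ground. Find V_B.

V_B ≈ 3.08 V

Looking into the second stage from A: R3 + R4 = 65.50 kΩ appears in parallel with R2.
R2 ‖ (R3+R4) = 2.658 kΩ.
So V_A = 8.51 × 0.4632 = 3.942 V.
V_B = V_A × 0.7817 = 3.081 V.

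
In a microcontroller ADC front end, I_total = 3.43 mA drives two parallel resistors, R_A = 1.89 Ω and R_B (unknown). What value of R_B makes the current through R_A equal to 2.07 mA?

R_B ≈ 2.88 Ω

The fraction through R_A equals R_B/(R_A+R_B).
2.07/3.43 = R_B/(R_A + R_B) → R_B = R_A · (0.6035)/(1 − 0.6035) = 1.89 × 1.522 = 2.877 Ω.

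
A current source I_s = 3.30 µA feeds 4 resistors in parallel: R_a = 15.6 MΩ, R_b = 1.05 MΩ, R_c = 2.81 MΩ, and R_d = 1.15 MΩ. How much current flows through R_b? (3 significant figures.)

I ≈ 1.40 µA

Total conductance ΣG = 1/15.6 + 1/1.05 + 1/2.81 + 1/1.15 = 2.242 (units of 1/MΩ).
Current divider: I(R_b) = I_s · G_k/ΣG = 3.30 × (0.9524/2.242) = 3.30 × 0.4248 = 1.402 µA.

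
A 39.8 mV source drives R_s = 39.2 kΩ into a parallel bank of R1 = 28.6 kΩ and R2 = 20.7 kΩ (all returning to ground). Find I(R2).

Equivalent of the parallel group: R_p = 12.01 kΩ.
V_A by voltage divider: V_A = 39.8 × 12.01/(39.2 + 12.01) = 9.333 mV.
I(R2) = V_A / R2 = 9.333/20.7 = 0.4509 µA.

I ≈ 0.451 µA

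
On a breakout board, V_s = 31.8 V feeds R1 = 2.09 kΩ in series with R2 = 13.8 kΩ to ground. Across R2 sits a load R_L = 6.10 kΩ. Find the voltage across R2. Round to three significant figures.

V_out ≈ 21.3 V

First combine the lower leg with the load: R2 ‖ R_L = 4.230 kΩ.
Voltage divider with the loaded lower leg: V_out = 31.8 × 4.230/(2.09 + 4.230) = 31.8 × 0.6693 = 21.28 V.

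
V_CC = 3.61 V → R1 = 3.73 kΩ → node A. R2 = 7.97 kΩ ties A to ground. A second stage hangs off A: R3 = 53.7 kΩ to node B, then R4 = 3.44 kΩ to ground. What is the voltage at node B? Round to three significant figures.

Node A sees R2 in parallel with the series input of stage 2, R3 + R4 = 57.14 kΩ.
Effective lower resistance at A: R2 ‖ 57.14 = 6.994 kΩ.
First divider: V_A = V_CC · 6.994/(3.73 + 6.994) = 2.354 V.
Stage 2 is unloaded, so V_B = V_A · R4/(R3+R4) = 2.354 × 3.44/57.14 = 0.1417 V.

V_B ≈ 0.142 V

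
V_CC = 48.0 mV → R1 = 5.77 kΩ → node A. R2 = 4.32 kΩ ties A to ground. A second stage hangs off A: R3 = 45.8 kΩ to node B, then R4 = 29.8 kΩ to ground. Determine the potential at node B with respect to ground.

The second stage (R3 + R4 = 75.60 kΩ) loads node A in parallel with R2.
R2 ‖ (R3+R4) = 4.086 kΩ.
First divider: V_A = V_CC · 4.086/(5.77 + 4.086) = 19.90 mV.
Stage 2 is unloaded, so V_B = V_A · R4/(R3+R4) = 19.90 × 29.8/75.60 = 7.844 mV.

V_B ≈ 7.84 mV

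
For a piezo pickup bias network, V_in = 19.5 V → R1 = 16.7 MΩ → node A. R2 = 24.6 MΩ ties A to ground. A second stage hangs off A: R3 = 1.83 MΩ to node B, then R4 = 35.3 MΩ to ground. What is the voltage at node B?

V_B ≈ 8.71 V

Looking into the second stage from A: R3 + R4 = 37.13 MΩ appears in parallel with R2.
R2 ‖ (R3+R4) = 14.80 MΩ.
So V_A = 19.5 × 0.4698 = 9.161 V.
Stage 2 is unloaded, so V_B = V_A · R4/(R3+R4) = 9.161 × 35.3/37.13 = 8.709 V.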